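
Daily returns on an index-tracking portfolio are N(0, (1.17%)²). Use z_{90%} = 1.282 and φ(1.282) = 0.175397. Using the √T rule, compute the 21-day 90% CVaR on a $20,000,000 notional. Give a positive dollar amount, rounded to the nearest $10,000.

$1,880,000

σ_{21d} = 1.17% × √21 = 5.362%.
ES multiplier = φ(z)/(1−α) = 0.175397/0.1 = 1.754.
ES = 5.362% × 1.754 = 9.405%; on $20,000,000: $1,881,000.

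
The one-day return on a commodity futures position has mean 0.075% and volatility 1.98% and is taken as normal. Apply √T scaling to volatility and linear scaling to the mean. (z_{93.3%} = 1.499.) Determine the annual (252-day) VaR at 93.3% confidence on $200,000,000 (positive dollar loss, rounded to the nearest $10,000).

$56,430,000

σ_{252d} = 1.98% × √252 = 31.432%; μ_{252d} = 252 × 0.075% = 18.900%.
VaR = −(18.900%) + 1.499 × 31.432% = 28.217%.
On $200,000,000: 0.28217 × $200,000,000 = $56,434,000.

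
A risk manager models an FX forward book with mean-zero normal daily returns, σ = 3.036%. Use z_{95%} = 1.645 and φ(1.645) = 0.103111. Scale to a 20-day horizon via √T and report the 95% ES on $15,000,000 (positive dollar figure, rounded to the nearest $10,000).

$4,200,000

σ_{20d} = 3.036% × √20 = 13.577%.
ES multiplier = φ(z)/(1−α) = 0.103111/0.05 = 2.062.
ES = 13.577% × 2.062 = 27.996%; on $15,000,000: $4,199,400.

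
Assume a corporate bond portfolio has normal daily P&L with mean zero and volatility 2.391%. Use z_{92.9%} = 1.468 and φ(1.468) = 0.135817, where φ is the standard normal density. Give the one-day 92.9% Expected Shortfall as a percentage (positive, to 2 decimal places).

Tail multiplier: φ(z)/(1−α) = 0.135817 / 0.071 = 1.913.
ES = 2.391% × 1.913 = 4.574%.

4.57%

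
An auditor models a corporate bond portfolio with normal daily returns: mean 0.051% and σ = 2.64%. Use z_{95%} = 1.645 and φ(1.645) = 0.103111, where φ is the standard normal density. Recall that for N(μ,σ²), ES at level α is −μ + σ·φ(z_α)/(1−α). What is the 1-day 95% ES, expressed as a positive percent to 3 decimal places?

5.393%

Tail multiplier: φ(z)/(1−α) = 0.103111 / 0.05 = 2.062.
ES = −(0.051%) + 2.64% × 2.062 = 5.393%.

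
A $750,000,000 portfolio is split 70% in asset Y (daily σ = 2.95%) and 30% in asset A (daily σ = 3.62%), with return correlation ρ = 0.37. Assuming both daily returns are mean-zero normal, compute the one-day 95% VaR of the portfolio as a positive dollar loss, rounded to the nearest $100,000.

$32,900,000

σ_p² = 0.7²·2.95² + 0.3²·3.62² + 2·0.37·0.7·0.3·2.95·3.62 = 7.1031 (%²).
σ_p = √7.1031 = 2.665%.
At 95%, z = 1.645.
VaR = 1.645 × 2.665% = 4.384%; on $750,000,000 that is $32,880,000.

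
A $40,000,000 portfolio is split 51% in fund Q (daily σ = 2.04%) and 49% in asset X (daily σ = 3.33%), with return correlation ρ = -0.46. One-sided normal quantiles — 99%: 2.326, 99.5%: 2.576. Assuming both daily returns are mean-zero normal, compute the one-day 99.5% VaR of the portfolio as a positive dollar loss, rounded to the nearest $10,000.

σ_p² = 0.51²·2.04² + 0.49²·3.33² + 2·-0.46·0.51·0.49·2.04·3.33 = 2.1831 (%²).
σ_p = √2.1831 = 1.478%.
VaR = 2.576 × 1.478% = 3.807%; on $40,000,000 that is $1,522,800.

$1,520,000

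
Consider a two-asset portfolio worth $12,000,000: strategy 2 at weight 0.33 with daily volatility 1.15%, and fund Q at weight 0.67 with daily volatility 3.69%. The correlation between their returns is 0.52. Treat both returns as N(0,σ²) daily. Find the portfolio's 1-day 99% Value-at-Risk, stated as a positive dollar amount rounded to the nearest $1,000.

σ_p² = 0.33²·1.15² + 0.67²·3.69² + 2·0.52·0.33·0.67·1.15·3.69 = 7.2321 (%²).
σ_p = √7.2321 = 2.689%.
At 99%, z = 2.326.
VaR = 2.326 × 2.689% = 6.255%; on $12,000,000 that is $750,600.

$751,000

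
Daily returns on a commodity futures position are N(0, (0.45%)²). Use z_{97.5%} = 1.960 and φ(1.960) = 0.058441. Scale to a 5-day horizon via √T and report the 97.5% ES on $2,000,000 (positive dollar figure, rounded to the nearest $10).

$47,040

σ_{5d} = 0.45% × √5 = 1.006%.
ES multiplier = φ(z)/(1−α) = 0.058441/0.025 = 2.338.
ES = 1.006% × 2.338 = 2.352%; on $2,000,000: $47,040.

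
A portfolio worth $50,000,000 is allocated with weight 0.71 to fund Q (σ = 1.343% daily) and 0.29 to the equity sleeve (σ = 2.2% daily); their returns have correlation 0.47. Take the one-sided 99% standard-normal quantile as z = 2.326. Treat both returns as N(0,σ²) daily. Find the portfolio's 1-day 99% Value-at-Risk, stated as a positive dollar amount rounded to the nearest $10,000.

σ_p² = 0.71²·1.343² + 0.29²·2.2² + 2·0.47·0.71·0.29·1.343·2.2 = 1.8881 (%²).
σ_p = √1.8881 = 1.374%.
VaR = 2.326 × 1.374% = 3.196%; on $50,000,000 that is $1,598,000.

$1,600,000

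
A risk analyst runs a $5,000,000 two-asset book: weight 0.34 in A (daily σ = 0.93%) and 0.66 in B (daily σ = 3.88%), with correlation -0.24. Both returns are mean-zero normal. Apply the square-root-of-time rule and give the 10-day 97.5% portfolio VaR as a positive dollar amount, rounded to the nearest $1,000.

σ_p = √(0.34²·0.93² + 0.66²·3.88² + 2·-0.24·0.34·0.66·0.93·3.88) = 2.504%.
σ_{10d} = 2.504% × √10 = 7.918%.
z(97.5%) = 1.960.
VaR = 1.960 × 7.918% = 15.519%; on $5,000,000 that is $775,950.

$776,000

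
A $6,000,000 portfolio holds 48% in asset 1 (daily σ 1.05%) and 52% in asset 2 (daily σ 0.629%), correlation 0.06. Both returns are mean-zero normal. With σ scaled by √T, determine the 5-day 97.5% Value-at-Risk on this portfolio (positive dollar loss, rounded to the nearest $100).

$162,300

σ_p = √(0.48²·1.05² + 0.52²·0.629² + 2·0.06·0.48·0.52·1.05·0.629) = 0.617%.
σ_{5d} = 0.617% × √5 = 1.380%.
z(97.5%) = 1.960.
VaR = 1.960 × 1.380% = 2.705%; on $6,000,000 that is $162,300.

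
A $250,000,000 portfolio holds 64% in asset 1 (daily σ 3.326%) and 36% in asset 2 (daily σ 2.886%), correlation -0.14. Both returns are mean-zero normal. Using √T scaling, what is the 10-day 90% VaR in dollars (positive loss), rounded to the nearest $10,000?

σ_p = √(0.64²·3.326² + 0.36²·2.886² + 2·-0.14·0.64·0.36·3.326·2.886) = 2.234%.
σ_{10d} = 2.234% × √10 = 7.065%.
z(90%) = 1.282.
VaR = 1.282 × 7.065% = 9.057%; on $250,000,000 that is $22,642,500.

$22,640,000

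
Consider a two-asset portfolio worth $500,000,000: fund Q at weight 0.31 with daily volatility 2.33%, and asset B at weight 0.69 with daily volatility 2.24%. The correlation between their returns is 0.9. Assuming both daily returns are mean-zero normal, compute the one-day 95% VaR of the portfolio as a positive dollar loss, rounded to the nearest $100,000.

σ_p² = 0.31²·2.33² + 0.69²·2.24² + 2·0.9·0.31·0.69·2.33·2.24 = 4.9201 (%²).
σ_p = √4.9201 = 2.218%.
At 95%, z = 1.645.
VaR = 1.645 × 2.218% = 3.649%; on $500,000,000 that is $18,245,000.

$18,200,000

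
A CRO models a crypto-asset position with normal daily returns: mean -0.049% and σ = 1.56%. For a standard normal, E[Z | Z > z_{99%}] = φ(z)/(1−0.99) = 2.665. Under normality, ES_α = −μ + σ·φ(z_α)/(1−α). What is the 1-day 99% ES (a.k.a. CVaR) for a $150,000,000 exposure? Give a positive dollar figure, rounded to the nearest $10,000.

ES = −(-0.049%) + 1.56% × 2.665 = 4.206%.
On $150,000,000: 0.04206 × $150,000,000 = $6,309,000.

$6,310,000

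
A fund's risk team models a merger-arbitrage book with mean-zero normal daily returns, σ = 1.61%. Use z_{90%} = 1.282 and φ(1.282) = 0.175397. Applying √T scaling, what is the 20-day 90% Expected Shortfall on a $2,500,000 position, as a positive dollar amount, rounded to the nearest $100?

σ_{20d} = 1.61% × √20 = 7.200%.
ES multiplier = φ(z)/(1−α) = 0.175397/0.1 = 1.754.
ES = 7.200% × 1.754 = 12.629%; on $2,500,000: $315,725.

$315,700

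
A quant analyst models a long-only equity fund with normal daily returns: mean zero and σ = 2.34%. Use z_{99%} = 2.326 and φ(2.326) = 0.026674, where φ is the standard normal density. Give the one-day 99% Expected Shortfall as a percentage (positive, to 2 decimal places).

6.24%

Tail multiplier: φ(z)/(1−α) = 0.026674 / 0.01 = 2.667.
ES = 2.34% × 2.667 = 6.241%.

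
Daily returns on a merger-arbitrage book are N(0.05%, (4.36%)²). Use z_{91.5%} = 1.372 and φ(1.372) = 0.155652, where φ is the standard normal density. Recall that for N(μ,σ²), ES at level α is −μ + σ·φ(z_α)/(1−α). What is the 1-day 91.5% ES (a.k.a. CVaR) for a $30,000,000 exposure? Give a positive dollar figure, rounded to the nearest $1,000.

$2,380,000

Tail multiplier: φ(z)/(1−α) = 0.155652 / 0.085 = 1.831.
ES = −(0.05%) + 4.36% × 1.831 = 7.933%.
On $30,000,000: 0.07933 × $30,000,000 = $2,379,900.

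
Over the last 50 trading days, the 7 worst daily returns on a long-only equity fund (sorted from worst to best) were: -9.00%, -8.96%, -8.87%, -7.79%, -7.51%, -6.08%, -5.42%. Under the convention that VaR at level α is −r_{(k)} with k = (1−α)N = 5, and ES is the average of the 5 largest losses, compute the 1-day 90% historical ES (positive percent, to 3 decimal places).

The 5 worst returns sum to -42.13%.
ES = −(-42.13%) / 5 = 8.426%.

8.426%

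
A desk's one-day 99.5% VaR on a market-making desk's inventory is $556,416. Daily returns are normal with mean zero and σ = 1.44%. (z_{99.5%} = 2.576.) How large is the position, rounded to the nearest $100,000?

VaR as a fraction of value: z·σ = 2.576 × 1.44% = 3.70944%.
Position = $556,416 / 0.0370944 = $15,000,000.

$15,000,000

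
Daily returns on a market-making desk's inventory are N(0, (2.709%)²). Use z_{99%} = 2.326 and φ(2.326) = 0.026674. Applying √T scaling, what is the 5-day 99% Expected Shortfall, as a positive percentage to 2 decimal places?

16.16%

σ_{5d} = 2.709% × √5 = 6.058%.
ES multiplier = φ(z)/(1−α) = 0.026674/0.01 = 2.667.
ES = 6.058% × 2.667 = 16.157%.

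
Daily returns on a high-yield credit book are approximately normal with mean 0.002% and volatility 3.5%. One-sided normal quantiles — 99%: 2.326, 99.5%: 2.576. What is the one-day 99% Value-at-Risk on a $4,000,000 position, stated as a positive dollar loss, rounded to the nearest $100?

$325,600

VaR = −μ + z·σ = −(0.002%) + 2.326 × 3.5% = 8.139%.
On $4,000,000: 0.08139 × $4,000,000 = $325,560.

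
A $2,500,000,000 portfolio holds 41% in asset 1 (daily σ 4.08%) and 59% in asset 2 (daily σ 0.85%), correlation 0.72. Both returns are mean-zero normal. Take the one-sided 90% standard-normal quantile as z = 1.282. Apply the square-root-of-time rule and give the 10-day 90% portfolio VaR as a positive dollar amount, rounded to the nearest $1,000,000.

σ_p = √(0.41²·4.08² + 0.59²·0.85² + 2·0.72·0.41·0.59·4.08·0.85) = 2.063%.
σ_{10d} = 2.063% × √10 = 6.524%.
VaR = 1.282 × 6.524% = 8.364%; on $2,500,000,000 that is $209,100,000.

$209,000,000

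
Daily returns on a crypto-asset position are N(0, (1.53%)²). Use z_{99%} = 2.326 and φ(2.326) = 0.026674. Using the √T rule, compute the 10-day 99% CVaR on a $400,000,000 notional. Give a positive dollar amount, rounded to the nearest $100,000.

σ_{10d} = 1.53% × √10 = 4.838%.
ES multiplier = φ(z)/(1−α) = 0.026674/0.01 = 2.667.
ES = 4.838% × 2.667 = 12.903%; on $400,000,000: $51,612,000.

$51,600,000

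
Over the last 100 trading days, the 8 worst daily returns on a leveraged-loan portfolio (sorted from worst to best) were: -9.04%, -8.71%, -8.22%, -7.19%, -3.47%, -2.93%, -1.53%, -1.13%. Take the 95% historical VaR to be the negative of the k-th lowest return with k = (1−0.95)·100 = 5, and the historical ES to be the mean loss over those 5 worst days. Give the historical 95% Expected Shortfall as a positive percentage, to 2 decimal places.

7.33%

The 5 worst returns sum to -36.63%.
ES = −(-36.63%) / 5 = 7.326% ≈ 7.33%.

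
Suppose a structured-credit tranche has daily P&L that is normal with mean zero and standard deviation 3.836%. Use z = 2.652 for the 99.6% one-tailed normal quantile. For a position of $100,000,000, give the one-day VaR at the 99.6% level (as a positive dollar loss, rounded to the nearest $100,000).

VaR = z·σ = 2.652 × 3.836% = 10.173%.
On $100,000,000: 0.10173 × $100,000,000 = $10,173,000.

$10,200,000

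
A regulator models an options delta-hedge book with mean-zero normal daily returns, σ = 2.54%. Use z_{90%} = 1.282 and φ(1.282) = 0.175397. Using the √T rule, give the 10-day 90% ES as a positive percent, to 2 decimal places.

σ_{10d} = 2.54% × √10 = 8.032%.
ES multiplier = φ(z)/(1−α) = 0.175397/0.1 = 1.754.
ES = 8.032% × 1.754 = 14.088%.

14.09%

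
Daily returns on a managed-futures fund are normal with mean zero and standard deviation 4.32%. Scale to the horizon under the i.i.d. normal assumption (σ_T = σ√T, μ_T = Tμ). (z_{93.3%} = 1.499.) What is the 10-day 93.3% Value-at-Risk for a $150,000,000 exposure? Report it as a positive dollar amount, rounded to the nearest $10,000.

σ_{10d} = 4.32% × √10 = 13.661%.
VaR = 1.499 × 13.661% = 20.478%.
On $150,000,000: 0.20478 × $150,000,000 = $30,717,000.

$30,720,000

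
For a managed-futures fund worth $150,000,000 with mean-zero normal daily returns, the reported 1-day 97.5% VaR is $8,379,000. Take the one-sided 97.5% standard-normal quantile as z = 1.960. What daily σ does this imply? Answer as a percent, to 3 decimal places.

VaR as a fraction: $8,379,000 / $150,000,000 = 5.586%.
σ = VaR / z = 5.586% / 1.960 = 2.850%.

2.850%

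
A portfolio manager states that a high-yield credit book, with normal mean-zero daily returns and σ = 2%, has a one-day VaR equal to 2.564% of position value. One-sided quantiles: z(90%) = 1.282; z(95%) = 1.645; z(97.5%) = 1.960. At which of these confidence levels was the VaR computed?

Implied z = VaR/σ = 2.564 / 2 = 1.282.
This matches z(90%) = 1.282.

90%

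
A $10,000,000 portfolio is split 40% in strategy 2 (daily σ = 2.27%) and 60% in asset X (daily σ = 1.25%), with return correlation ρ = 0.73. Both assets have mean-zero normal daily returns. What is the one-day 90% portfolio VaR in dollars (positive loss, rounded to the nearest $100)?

$197,800

σ_p² = 0.4²·2.27² + 0.6²·1.25² + 2·0.73·0.4·0.6·2.27·1.25 = 2.3812 (%²).
σ_p = √2.3812 = 1.543%.
At 90%, z = 1.282.
VaR = 1.282 × 1.543% = 1.978%; on $10,000,000 that is $197,800.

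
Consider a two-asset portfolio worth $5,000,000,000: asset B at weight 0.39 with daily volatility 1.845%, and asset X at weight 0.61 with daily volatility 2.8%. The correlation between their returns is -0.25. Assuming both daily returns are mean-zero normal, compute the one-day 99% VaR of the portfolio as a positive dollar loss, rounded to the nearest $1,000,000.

σ_p² = 0.39²·1.845² + 0.61²·2.8² + 2·-0.25·0.39·0.61·1.845·2.8 = 2.8205 (%²).
σ_p = √2.8205 = 1.679%.
At 99%, z = 2.326.
VaR = 2.326 × 1.679% = 3.905%; on $5,000,000,000 that is $195,250,000.

$195,000,000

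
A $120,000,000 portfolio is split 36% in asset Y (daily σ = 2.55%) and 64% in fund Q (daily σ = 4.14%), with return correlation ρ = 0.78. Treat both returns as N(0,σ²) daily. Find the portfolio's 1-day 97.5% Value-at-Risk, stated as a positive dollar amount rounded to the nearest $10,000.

σ_p² = 0.36²·2.55² + 0.64²·4.14² + 2·0.78·0.36·0.64·2.55·4.14 = 11.6575 (%²).
σ_p = √11.6575 = 3.414%.
At 97.5%, z = 1.960.
VaR = 1.960 × 3.414% = 6.691%; on $120,000,000 that is $8,029,200.

$8,030,000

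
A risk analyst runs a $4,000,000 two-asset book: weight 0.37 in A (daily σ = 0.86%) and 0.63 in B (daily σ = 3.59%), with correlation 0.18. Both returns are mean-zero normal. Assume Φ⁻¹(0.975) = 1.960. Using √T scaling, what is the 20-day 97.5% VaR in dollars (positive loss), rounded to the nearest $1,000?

σ_p = √(0.37²·0.86² + 0.63²·3.59² + 2·0.18·0.37·0.63·0.86·3.59) = 2.340%.
σ_{20d} = 2.340% × √20 = 10.465%.
VaR = 1.960 × 10.465% = 20.511%; on $4,000,000 that is $820,440.

$820,000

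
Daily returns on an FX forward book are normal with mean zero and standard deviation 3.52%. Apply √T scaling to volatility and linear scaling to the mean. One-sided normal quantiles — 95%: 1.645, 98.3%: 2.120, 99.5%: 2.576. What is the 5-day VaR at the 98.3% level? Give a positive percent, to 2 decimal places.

σ_{5d} = 3.52% × √5 = 7.871%.
VaR = 2.120 × 7.871% = 16.687%.

16.69%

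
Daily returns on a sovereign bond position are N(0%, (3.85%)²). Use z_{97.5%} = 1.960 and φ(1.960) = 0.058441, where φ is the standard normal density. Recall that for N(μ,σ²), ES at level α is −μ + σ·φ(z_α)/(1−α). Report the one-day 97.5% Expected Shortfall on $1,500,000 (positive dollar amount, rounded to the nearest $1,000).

Tail multiplier: φ(z)/(1−α) = 0.058441 / 0.025 = 2.338.
ES = 3.85% × 2.338 = 9.001%.
On $1,500,000: 0.09001 × $1,500,000 = $135,015.

$135,000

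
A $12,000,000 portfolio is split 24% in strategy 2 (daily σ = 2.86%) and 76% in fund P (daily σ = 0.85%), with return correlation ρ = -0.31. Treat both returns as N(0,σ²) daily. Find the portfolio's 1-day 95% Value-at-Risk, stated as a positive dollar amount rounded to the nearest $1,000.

$155,000

σ_p² = 0.24²·2.86² + 0.76²·0.85² + 2·-0.31·0.24·0.76·2.86·0.85 = 0.6135 (%²).
σ_p = √0.6135 = 0.783%.
At 95%, z = 1.645.
VaR = 1.645 × 0.783% = 1.288%; on $12,000,000 that is $154,560.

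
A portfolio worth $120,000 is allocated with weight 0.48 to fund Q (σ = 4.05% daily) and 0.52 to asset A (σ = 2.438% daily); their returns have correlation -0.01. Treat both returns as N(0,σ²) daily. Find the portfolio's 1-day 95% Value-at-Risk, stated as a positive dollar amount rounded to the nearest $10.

$4,560

σ_p² = 0.48²·4.05² + 0.52²·2.438² + 2·-0.01·0.48·0.52·4.05·2.438 = 5.3371 (%²).
σ_p = √5.3371 = 2.310%.
At 95%, z = 1.645.
VaR = 1.645 × 2.310% = 3.800%; on $120,000 that is $4,560.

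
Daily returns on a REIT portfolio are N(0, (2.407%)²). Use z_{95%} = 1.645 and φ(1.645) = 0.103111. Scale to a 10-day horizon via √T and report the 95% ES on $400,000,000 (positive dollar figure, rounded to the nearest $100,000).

σ_{10d} = 2.407% × √10 = 7.612%.
ES multiplier = φ(z)/(1−α) = 0.103111/0.05 = 2.062.
ES = 7.612% × 2.062 = 15.696%; on $400,000,000: $62,784,000.

$62,800,000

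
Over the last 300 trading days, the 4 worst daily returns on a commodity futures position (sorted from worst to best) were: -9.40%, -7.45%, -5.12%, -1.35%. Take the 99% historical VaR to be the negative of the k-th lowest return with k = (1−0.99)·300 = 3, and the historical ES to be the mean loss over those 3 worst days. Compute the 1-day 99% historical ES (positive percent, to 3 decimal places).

7.323%

The 3 worst returns sum to -21.97%.
ES = −(-21.97%) / 3 = 7.3233…% ≈ 7.323%.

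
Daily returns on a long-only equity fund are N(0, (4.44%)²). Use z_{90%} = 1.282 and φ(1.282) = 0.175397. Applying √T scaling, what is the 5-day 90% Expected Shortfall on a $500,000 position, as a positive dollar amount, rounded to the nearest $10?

$87,070

σ_{5d} = 4.44% × √5 = 9.928%.
ES multiplier = φ(z)/(1−α) = 0.175397/0.1 = 1.754.
ES = 9.928% × 1.754 = 17.414%; on $500,000: $87,070.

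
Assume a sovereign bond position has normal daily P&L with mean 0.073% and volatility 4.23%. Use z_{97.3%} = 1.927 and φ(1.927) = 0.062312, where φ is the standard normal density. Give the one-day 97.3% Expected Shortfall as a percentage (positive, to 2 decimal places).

9.69%

Tail multiplier: φ(z)/(1−α) = 0.062312 / 0.027 = 2.308.
ES = −(0.073%) + 4.23% × 2.308 = 9.690%.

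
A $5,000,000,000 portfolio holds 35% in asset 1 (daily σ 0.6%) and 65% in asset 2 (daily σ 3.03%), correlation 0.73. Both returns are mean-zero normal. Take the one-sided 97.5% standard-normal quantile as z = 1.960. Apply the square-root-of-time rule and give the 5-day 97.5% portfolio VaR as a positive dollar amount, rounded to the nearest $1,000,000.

$466,000,000

σ_p = √(0.35²·0.6² + 0.65²·3.03² + 2·0.73·0.35·0.65·0.6·3.03) = 2.128%.
σ_{5d} = 2.128% × √5 = 4.758%.
VaR = 1.960 × 4.758% = 9.326%; on $5,000,000,000 that is $466,300,000.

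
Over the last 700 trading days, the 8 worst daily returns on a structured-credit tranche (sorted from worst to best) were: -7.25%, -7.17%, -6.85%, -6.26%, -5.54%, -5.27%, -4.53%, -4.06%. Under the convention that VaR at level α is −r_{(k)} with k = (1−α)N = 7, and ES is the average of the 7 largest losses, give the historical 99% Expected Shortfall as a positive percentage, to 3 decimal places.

6.124%

The 7 worst returns sum to -42.87%.
ES = −(-42.87%) / 7 = 6.1242…% ≈ 6.124%.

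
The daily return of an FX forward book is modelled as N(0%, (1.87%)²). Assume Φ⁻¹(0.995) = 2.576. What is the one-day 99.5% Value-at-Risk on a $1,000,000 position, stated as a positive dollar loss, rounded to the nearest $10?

$48,170

VaR = z·σ = 2.576 × 1.87% = 4.817%.
On $1,000,000: 0.04817 × $1,000,000 = $48,170.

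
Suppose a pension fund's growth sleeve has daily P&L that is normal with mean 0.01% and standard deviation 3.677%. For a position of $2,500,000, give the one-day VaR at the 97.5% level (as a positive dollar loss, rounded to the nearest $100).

$179,900

At 97.5% one-sided, z = 1.960.
VaR = −μ + z·σ = −(0.01%) + 1.960 × 3.677% = 7.197%.
On $2,500,000: 0.07197 × $2,500,000 = $179,925.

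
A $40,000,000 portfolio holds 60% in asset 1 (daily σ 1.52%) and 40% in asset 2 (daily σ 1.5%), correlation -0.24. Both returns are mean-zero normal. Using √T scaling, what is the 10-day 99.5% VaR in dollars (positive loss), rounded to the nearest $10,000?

σ_p = √(0.6²·1.52² + 0.4²·1.5² + 2·-0.24·0.6·0.4·1.52·1.5) = 0.964%.
σ_{10d} = 0.964% × √10 = 3.048%.
z(99.5%) = 2.576.
VaR = 2.576 × 3.048% = 7.852%; on $40,000,000 that is $3,140,800.

$3,140,000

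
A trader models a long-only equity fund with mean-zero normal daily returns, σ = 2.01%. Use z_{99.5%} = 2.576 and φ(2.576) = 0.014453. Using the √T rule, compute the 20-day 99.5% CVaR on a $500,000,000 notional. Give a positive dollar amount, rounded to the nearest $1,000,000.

$130,000,000

σ_{20d} = 2.01% × √20 = 8.989%.
ES multiplier = φ(z)/(1−α) = 0.014453/0.005 = 2.891.
ES = 8.989% × 2.891 = 25.987%; on $500,000,000: $129,935,000.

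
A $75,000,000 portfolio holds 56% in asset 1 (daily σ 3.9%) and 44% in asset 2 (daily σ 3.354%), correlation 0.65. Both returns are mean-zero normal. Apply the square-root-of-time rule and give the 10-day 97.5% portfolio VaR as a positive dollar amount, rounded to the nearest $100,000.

σ_p = √(0.56²·3.9² + 0.44²·3.354² + 2·0.65·0.56·0.44·3.9·3.354) = 3.337%.
σ_{10d} = 3.337% × √10 = 10.553%.
z(97.5%) = 1.960.
VaR = 1.960 × 10.553% = 20.684%; on $75,000,000 that is $15,513,000.

$15,500,000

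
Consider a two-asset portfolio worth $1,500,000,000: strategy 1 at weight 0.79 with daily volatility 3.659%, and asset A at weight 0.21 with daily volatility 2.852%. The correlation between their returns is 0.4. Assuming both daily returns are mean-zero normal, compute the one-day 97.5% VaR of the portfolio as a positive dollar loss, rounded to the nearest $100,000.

σ_p² = 0.79²·3.659² + 0.21²·2.852² + 2·0.4·0.79·0.21·3.659·2.852 = 10.0993 (%²).
σ_p = √10.0993 = 3.178%.
At 97.5%, z = 1.960.
VaR = 1.960 × 3.178% = 6.229%; on $1,500,000,000 that is $93,435,000.

$93,400,000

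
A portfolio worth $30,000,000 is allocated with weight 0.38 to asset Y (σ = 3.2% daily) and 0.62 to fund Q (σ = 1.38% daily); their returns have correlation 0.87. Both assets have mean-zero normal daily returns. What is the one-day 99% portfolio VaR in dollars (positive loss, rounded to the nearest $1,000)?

$1,399,000

σ_p² = 0.38²·3.2² + 0.62²·1.38² + 2·0.87·0.38·0.62·3.2·1.38 = 4.0210 (%²).
σ_p = √4.0210 = 2.005%.
At 99%, z = 2.326.
VaR = 2.326 × 2.005% = 4.664%; on $30,000,000 that is $1,399,200.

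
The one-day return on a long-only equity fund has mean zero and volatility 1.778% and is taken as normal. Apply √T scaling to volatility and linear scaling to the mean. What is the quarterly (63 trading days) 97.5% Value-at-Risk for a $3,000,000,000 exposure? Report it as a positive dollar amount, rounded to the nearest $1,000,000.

$830,000,000

At 97.5%, z = 1.960.
σ_{63d} = 1.778% × √63 = 14.112%.
VaR = 1.960 × 14.112% = 27.660%.
On $3,000,000,000: 0.27660 × $3,000,000,000 = $829,800,000.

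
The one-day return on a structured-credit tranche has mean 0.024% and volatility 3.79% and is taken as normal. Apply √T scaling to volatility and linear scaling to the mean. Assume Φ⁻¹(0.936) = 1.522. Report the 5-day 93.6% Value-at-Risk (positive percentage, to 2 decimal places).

σ_{5d} = 3.79% × √5 = 8.475%; μ_{5d} = 5 × 0.024% = 0.120%.
VaR = −(0.120%) + 1.522 × 8.475% = 12.779%.

12.78%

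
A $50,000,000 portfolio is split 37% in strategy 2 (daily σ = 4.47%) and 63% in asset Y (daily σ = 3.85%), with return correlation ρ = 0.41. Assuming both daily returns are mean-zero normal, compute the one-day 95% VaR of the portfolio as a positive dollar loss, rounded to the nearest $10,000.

σ_p² = 0.37²·4.47² + 0.63²·3.85² + 2·0.41·0.37·0.63·4.47·3.85 = 11.9079 (%²).
σ_p = √11.9079 = 3.451%.
At 95%, z = 1.645.
VaR = 1.645 × 3.451% = 5.677%; on $50,000,000 that is $2,838,500.

$2,840,000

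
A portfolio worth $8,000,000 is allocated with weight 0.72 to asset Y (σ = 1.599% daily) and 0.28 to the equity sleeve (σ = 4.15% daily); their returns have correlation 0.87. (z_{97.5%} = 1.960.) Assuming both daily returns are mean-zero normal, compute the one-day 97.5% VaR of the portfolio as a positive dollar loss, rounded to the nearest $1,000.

σ_p² = 0.72²·1.599² + 0.28²·4.15² + 2·0.87·0.72·0.28·1.599·4.15 = 5.0034 (%²).
σ_p = √5.0034 = 2.237%.
VaR = 1.960 × 2.237% = 4.385%; on $8,000,000 that is $350,800.

$351,000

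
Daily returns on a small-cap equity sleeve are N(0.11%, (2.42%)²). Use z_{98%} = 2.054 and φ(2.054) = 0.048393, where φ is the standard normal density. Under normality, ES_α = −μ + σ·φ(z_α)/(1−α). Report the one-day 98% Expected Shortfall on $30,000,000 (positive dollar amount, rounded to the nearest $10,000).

$1,720,000

Tail multiplier: φ(z)/(1−α) = 0.048393 / 0.02 = 2.420.
ES = −(0.11%) + 2.42% × 2.420 = 5.746%.
On $30,000,000: 0.05746 × $30,000,000 = $1,723,800.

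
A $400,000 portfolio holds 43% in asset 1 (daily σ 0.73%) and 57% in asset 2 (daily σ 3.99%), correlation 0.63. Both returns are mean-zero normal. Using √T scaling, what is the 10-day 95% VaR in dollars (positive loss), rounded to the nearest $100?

σ_p = √(0.43²·0.73² + 0.57²·3.99² + 2·0.63·0.43·0.57·0.73·3.99) = 2.484%.
σ_{10d} = 2.484% × √10 = 7.855%.
z(95%) = 1.645.
VaR = 1.645 × 7.855% = 12.921%; on $400,000 that is $51,684.

$51,700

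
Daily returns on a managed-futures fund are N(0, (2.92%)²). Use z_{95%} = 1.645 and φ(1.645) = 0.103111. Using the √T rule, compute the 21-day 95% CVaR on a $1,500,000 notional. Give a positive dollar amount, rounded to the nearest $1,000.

σ_{21d} = 2.92% × √21 = 13.381%.
ES multiplier = φ(z)/(1−α) = 0.103111/0.05 = 2.062.
ES = 13.381% × 2.062 = 27.592%; on $1,500,000: $413,880.

$414,000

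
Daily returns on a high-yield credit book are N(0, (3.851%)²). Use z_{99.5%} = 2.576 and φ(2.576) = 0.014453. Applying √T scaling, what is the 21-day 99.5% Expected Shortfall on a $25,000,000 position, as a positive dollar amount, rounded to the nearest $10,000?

$12,750,000

σ_{21d} = 3.851% × √21 = 17.647%.
ES multiplier = φ(z)/(1−α) = 0.014453/0.005 = 2.891.
ES = 17.647% × 2.891 = 51.017%; on $25,000,000: $12,754,250.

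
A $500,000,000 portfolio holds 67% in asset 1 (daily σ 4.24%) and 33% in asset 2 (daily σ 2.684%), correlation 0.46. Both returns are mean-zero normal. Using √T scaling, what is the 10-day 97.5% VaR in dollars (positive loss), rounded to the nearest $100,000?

$103,600,000

σ_p = √(0.67²·4.24² + 0.33²·2.684² + 2·0.46·0.67·0.33·4.24·2.684) = 3.342%.
σ_{10d} = 3.342% × √10 = 10.568%.
z(97.5%) = 1.960.
VaR = 1.960 × 10.568% = 20.713%; on $500,000,000 that is $103,565,000.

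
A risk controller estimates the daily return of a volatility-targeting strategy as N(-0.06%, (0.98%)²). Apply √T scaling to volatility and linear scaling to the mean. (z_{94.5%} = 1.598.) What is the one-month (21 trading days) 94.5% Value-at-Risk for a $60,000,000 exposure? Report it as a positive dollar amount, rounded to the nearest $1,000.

σ_{21d} = 0.98% × √21 = 4.491%; μ_{21d} = 21 × -0.06% = -1.260%.
VaR = −(-1.260%) + 1.598 × 4.491% = 8.437%.
On $60,000,000: 0.08437 × $60,000,000 = $5,062,200.

$5,062,000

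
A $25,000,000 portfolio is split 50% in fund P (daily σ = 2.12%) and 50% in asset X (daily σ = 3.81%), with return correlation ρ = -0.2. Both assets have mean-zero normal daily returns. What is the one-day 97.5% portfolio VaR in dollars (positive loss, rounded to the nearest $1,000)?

σ_p² = 0.5²·2.12² + 0.5²·3.81² + 2·-0.2·0.5·0.5·2.12·3.81 = 3.9449 (%²).
σ_p = √3.9449 = 1.986%.
At 97.5%, z = 1.960.
VaR = 1.960 × 1.986% = 3.893%; on $25,000,000 that is $973,250.

$973,000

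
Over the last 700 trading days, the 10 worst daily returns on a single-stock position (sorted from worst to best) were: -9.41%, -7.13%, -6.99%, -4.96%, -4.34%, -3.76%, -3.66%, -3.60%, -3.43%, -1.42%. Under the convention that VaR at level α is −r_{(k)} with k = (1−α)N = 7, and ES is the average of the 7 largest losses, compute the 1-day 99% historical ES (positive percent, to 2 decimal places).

5.75%

The 7 worst returns sum to -40.25%.
ES = −(-40.25%) / 7 = 5.75%.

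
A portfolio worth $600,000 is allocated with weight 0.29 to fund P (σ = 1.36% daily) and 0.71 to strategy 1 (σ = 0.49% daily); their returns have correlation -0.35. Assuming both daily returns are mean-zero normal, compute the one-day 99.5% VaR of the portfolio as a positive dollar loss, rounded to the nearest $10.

$6,570

σ_p² = 0.29²·1.36² + 0.71²·0.49² + 2·-0.35·0.29·0.71·1.36·0.49 = 0.1805 (%²).
σ_p = √0.1805 = 0.425%.
At 99.5%, z = 2.576.
VaR = 2.576 × 0.425% = 1.095%; on $600,000 that is $6,570.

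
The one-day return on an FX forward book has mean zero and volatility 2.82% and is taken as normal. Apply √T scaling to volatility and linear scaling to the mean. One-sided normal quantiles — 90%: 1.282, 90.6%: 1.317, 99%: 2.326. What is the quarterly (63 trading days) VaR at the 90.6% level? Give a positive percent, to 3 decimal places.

29.478%

σ_{63d} = 2.82% × √63 = 22.383%.
VaR = 1.317 × 22.383% = 29.478%.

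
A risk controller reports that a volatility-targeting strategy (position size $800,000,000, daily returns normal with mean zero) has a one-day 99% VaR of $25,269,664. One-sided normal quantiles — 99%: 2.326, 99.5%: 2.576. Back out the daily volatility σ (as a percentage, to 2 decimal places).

1.36%

VaR as a fraction: $25,269,664 / $800,000,000 = 3.159%.
σ = VaR / z = 3.159% / 2.326 = 1.358%.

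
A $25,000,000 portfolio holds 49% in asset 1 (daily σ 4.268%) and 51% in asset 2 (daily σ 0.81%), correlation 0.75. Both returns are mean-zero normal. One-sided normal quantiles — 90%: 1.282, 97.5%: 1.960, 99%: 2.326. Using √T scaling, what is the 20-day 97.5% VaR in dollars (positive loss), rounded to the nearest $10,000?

$5,300,000

σ_p = √(0.49²·4.268² + 0.51²·0.81² + 2·0.75·0.49·0.51·4.268·0.81) = 2.417%.
σ_{20d} = 2.417% × √20 = 10.809%.
VaR = 1.960 × 10.809% = 21.186%; on $25,000,000 that is $5,296,500.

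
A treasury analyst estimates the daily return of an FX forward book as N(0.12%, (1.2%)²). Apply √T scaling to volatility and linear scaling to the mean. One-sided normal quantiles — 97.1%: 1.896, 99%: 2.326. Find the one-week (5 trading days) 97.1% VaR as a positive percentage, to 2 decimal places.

4.49%

σ_{5d} = 1.2% × √5 = 2.683%; μ_{5d} = 5 × 0.12% = 0.600%.
VaR = −(0.600%) + 1.896 × 2.683% = 4.487%.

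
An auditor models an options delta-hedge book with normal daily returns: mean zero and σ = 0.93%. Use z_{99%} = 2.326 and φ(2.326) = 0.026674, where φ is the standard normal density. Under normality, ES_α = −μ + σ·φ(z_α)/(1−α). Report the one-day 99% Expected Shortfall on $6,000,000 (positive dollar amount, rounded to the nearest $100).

$148,800

Tail multiplier: φ(z)/(1−α) = 0.026674 / 0.01 = 2.667.
ES = 0.93% × 2.667 = 2.480%.
On $6,000,000: 0.02480 × $6,000,000 = $148,800.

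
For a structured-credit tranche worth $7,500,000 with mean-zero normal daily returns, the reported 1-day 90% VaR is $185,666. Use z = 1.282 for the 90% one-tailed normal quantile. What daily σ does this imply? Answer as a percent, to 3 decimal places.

1.931%

VaR as a fraction: $185,666 / $7,500,000 = 2.476%.
σ = VaR / z = 2.476% / 1.282 = 1.931%.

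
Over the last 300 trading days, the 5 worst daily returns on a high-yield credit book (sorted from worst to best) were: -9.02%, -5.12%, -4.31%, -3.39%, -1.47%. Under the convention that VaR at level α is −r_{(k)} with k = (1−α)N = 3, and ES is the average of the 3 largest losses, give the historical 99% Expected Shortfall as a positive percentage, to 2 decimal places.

6.15%

The 3 worst returns sum to -18.45%.
ES = −(-18.45%) / 3 = 6.15%.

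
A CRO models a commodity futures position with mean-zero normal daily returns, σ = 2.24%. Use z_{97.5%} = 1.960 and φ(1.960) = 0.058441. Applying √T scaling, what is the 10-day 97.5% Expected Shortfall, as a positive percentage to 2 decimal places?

16.56%

σ_{10d} = 2.24% × √10 = 7.084%.
ES multiplier = φ(z)/(1−α) = 0.058441/0.025 = 2.338.
ES = 7.084% × 2.338 = 16.562%.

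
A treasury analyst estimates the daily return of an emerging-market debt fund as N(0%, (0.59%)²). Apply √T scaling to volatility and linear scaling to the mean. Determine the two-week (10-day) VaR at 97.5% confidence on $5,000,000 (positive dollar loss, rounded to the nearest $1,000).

$183,000

At 97.5%, z = 1.960.
σ_{10d} = 0.59% × √10 = 1.866%.
VaR = 1.960 × 1.866% = 3.657%.
On $5,000,000: 0.03657 × $5,000,000 = $182,850.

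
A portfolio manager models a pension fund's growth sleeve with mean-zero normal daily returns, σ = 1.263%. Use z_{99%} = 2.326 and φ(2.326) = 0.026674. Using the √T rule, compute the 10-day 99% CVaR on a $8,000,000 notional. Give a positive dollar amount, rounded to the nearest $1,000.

σ_{10d} = 1.263% × √10 = 3.994%.
ES multiplier = φ(z)/(1−α) = 0.026674/0.01 = 2.667.
ES = 3.994% × 2.667 = 10.652%; on $8,000,000: $852,160.

$852,000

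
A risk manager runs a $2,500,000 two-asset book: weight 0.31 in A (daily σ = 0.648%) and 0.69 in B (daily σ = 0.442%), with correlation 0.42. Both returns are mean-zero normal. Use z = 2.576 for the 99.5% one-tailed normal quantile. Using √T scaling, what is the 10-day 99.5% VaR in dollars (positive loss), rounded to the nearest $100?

σ_p = √(0.31²·0.648² + 0.69²·0.442² + 2·0.42·0.31·0.69·0.648·0.442) = 0.430%.
σ_{10d} = 0.430% × √10 = 1.360%.
VaR = 2.576 × 1.360% = 3.503%; on $2,500,000 that is $87,575.

$87,600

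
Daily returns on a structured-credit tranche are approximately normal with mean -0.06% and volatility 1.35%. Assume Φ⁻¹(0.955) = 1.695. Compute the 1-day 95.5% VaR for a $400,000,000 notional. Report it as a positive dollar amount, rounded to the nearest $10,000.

$9,390,000

VaR = −μ + z·σ = −(-0.06%) + 1.695 × 1.35% = 2.348%.
On $400,000,000: 0.02348 × $400,000,000 = $9,392,000.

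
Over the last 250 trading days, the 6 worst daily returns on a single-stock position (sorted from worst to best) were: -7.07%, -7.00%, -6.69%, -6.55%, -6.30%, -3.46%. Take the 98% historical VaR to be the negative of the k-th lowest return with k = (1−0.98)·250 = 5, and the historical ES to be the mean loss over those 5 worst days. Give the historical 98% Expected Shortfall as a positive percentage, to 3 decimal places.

6.722%

The 5 worst returns sum to -33.61%.
ES = −(-33.61%) / 5 = 6.722%.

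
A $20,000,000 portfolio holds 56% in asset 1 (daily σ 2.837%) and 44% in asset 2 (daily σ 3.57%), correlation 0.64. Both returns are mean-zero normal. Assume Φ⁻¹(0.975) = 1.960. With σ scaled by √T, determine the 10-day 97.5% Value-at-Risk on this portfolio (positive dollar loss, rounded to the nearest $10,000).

σ_p = √(0.56²·2.837² + 0.44²·3.57² + 2·0.64·0.56·0.44·2.837·3.57) = 2.861%.
σ_{10d} = 2.861% × √10 = 9.047%.
VaR = 1.960 × 9.047% = 17.732%; on $20,000,000 that is $3,546,400.

$3,550,000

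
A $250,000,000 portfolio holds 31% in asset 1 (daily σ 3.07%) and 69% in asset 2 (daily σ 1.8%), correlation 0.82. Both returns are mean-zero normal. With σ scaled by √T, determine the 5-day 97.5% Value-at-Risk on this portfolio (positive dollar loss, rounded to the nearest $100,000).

σ_p = √(0.31²·3.07² + 0.69²·1.8² + 2·0.82·0.31·0.69·3.07·1.8) = 2.094%.
σ_{5d} = 2.094% × √5 = 4.682%.
z(97.5%) = 1.960.
VaR = 1.960 × 4.682% = 9.177%; on $250,000,000 that is $22,942,500.

$22,900,000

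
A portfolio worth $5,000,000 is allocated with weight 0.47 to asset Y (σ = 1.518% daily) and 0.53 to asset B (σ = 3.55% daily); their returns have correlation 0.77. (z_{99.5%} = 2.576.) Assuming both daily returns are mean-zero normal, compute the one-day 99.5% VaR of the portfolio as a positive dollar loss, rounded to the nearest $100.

σ_p² = 0.47²·1.518² + 0.53²·3.55² + 2·0.77·0.47·0.53·1.518·3.55 = 6.1163 (%²).
σ_p = √6.1163 = 2.473%.
VaR = 2.576 × 2.473% = 6.370%; on $5,000,000 that is $318,500.

$318,500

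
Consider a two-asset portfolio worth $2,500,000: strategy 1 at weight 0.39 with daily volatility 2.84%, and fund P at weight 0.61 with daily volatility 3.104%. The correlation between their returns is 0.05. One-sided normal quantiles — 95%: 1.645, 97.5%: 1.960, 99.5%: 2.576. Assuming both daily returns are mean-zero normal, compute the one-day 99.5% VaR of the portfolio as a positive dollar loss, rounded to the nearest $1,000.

σ_p² = 0.39²·2.84² + 0.61²·3.104² + 2·0.05·0.39·0.61·2.84·3.104 = 5.0216 (%²).
σ_p = √5.0216 = 2.241%.
VaR = 2.576 × 2.241% = 5.773%; on $2,500,000 that is $144,325.

$144,000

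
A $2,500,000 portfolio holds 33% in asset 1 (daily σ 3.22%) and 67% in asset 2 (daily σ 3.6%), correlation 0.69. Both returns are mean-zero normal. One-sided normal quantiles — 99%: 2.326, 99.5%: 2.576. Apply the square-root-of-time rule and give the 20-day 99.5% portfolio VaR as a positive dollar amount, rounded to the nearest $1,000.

σ_p = √(0.33²·3.22² + 0.67²·3.6² + 2·0.69·0.33·0.67·3.22·3.6) = 3.238%.
σ_{20d} = 3.238% × √20 = 14.481%.
VaR = 2.576 × 14.481% = 37.303%; on $2,500,000 that is $932,575.

$933,000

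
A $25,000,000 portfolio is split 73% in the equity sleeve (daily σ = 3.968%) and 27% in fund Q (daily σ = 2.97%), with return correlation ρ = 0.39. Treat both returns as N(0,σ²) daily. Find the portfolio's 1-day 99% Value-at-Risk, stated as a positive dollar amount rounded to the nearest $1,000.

$1,915,000

σ_p² = 0.73²·3.968² + 0.27²·2.97² + 2·0.39·0.73·0.27·3.968·2.97 = 10.8454 (%²).
σ_p = √10.8454 = 3.293%.
At 99%, z = 2.326.
VaR = 2.326 × 3.293% = 7.660%; on $25,000,000 that is $1,915,000.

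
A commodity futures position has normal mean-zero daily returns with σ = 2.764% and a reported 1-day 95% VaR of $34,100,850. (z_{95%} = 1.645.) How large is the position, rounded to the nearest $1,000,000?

VaR as a fraction of value: z·σ = 1.645 × 2.764% = 4.54678%.
Position = $34,100,850 / 0.0454678 = $750,000,000.

$750,000,000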